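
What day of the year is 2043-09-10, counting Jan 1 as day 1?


Date: September 10, 2043
Days in months 1 through 8: 243
Plus 10 days in September

Day of year: 253


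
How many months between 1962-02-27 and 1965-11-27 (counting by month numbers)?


From February 1962 to November 1965
3 years * 12 = 36 months, plus 9 months = 45

45 months


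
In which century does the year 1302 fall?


Century = (year - 1) // 100 + 1
= (1302 - 1) // 100 + 1
= 1301 // 100 + 1
= 13 + 1

14th century


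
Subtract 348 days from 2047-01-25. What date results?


Start: 2047-01-25, subtract 348 days
Back 25 days from January 25 reaches December 31, 2046 -> 323 left
December 2046 has 31 days -> back to November 30, 2046 -> 292 left
November 2046 has 30 days -> back to October 31, 2046 -> 262 left
October 2046 has 31 days -> back to September 30, 2046 -> 231 left
September 2046 has 30 days -> back to August 31, 2046 -> 201 left
August 2046 has 31 days -> back to July 31, 2046 -> 170 left
July 2046 has 31 days -> back to June 30, 2046 -> 139 left
June 2046 has 30 days -> back to May 31, 2046 -> 109 left
May 2046 has 31 days -> back to April 30, 2046 -> 78 left
April 2046 has 30 days -> back to March 31, 2046 -> 48 left
March 2046 has 31 days -> back to February 28, 2046 -> 17 left
February 2046: 28 - 17 = 11 -> lands on February 11

Result: 2046-02-11


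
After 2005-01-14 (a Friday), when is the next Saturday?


Current: Friday
Target: Saturday
Days ahead: 1

Next Saturday: 2005-01-15


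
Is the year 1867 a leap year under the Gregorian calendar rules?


Gregorian leap year rule: divisible by 4, but not by 100, unless also by 400.
1867 is not divisible by 4 -> not a leap year

No


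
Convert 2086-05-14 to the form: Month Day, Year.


ISO 2086-05-14 parses as year=2086, month=05, day=14
Month 5 -> May

May 14, 2086


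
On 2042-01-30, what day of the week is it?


Date: January 30, 2042
Anchor: Jan 1, 2042. With p = 2042 - 1 = 2041: (p + p//4 - p//100 + p//400) mod 7 = (2041 + 510 - 20 + 5) mod 7 = 2536 mod 7 = 2 -> Wednesday (Mon=0 ... Sun=6)
Days into year = 30 - 1 = 29
Weekday index = (2 + 29) mod 7 = 3

Day of the week: Thursday


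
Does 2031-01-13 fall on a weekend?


Anchor: Jan 1, 2031. With p = 2031 - 1 = 2030: (p + p//4 - p//100 + p//400) mod 7 = (2030 + 507 - 20 + 5) mod 7 = 2522 mod 7 = 2 -> Wednesday (Mon=0 ... Sun=6)
Day of year: 13; offset = 12
Weekday index = (2 + 12) mod 7 = 0 -> Monday
Weekend days: Saturday, Sunday

No


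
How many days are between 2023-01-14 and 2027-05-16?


From 2023-01-14 to 2027-05-16
2023-01-14: day of year = 14
2027-05-16: days before May = 31 + 28 + 31 + 30 = 120 (2027 is not a leap year); day of year = 120 + 16 = 136
Rest of 2023: 365 - 14 = 351
Full years 2024 (366), 2025 (365), 2026 (365): 1096
Total = 351 + 1096 + 136 = 1583

1583 days


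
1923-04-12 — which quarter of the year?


Month: April (month 4)
Q1: Jan-Mar, Q2: Apr-Jun, Q3: Jul-Sep, Q4: Oct-Dec

Q2


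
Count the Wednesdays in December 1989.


December 1989 has 31 days
Anchor: Jan 1, 1989. With p = 1989 - 1 = 1988: (p + p//4 - p//100 + p//400) mod 7 = (1988 + 497 - 19 + 4) mod 7 = 2470 mod 7 = 6 -> Sunday (Mon=0 ... Sun=6)
Days before December (Jan-Nov): 334; December 1 index = (6 + 334) mod 7 = 4 -> Friday
First Wednesday is December 6
Wednesdays: 6, 13, 20, 27

4 Wednesdays


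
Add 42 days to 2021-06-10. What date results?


Start: 2021-06-10, add 42 days
June 2021 has 30 days: 30 - 10 = 20 days to June 30 -> 22 left
July 2021: 22 <= 31 -> lands on July 22

Result: 2021-07-22


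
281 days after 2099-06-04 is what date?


Start: 2099-06-04, add 281 days
June 2099 has 30 days: 30 - 4 = 26 days to June 30 -> 255 left
July 2099 has 31 days -> 224 left
August 2099 has 31 days -> 193 left
September 2099 has 30 days -> 163 left
October 2099 has 31 days -> 132 left
November 2099 has 30 days -> 102 left
December 2099 has 31 days -> 71 left
January 2100 has 31 days -> 40 left
February 2100 has 28 days -> 12 left
March 2100: 12 <= 31 -> lands on March 12

Result: 2100-03-12


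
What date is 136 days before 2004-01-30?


Start: 2004-01-30, subtract 136 days
Back 30 days from January 30 reaches December 31, 2003 -> 106 left
December 2003 has 31 days -> back to November 30, 2003 -> 75 left
November 2003 has 30 days -> back to October 31, 2003 -> 45 left
October 2003 has 31 days -> back to September 30, 2003 -> 14 left
September 2003: 30 - 14 = 16 -> lands on September 16

Result: 2003-09-16


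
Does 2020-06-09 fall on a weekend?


Anchor: Jan 1, 2020. With p = 2020 - 1 = 2019: (p + p//4 - p//100 + p//400) mod 7 = (2019 + 504 - 20 + 5) mod 7 = 2508 mod 7 = 2 -> Wednesday (Mon=0 ... Sun=6)
Day of year: 161; offset = 160
Weekday index = (2 + 160) mod 7 = 1 -> Tuesday
Weekend days: Saturday, Sunday

No


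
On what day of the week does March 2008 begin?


Target: March 1, 2008
Anchor: Jan 1, 2008. With p = 2008 - 1 = 2007: (p + p//4 - p//100 + p//400) mod 7 = (2007 + 501 - 20 + 5) mod 7 = 2493 mod 7 = 1 -> Tuesday (Mon=0 ... Sun=6)
Days before March (Jan-Feb): 60 days
Weekday index = (1 + 60) mod 7 = 5

Saturday


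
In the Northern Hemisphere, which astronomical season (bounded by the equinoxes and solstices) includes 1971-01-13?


Date: January 13
Astronomical Winter (approx.; exact equinox/solstice day varies by year): December 21 to March 19
January 13 falls within the Winter window

Winter


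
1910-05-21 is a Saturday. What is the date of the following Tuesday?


Current: Saturday
Target: Tuesday
Days ahead: 3

Next Tuesday: 1910-05-24


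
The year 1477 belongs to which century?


Century = (year - 1) // 100 + 1
= (1477 - 1) // 100 + 1
= 1476 // 100 + 1
= 14 + 1

15th century


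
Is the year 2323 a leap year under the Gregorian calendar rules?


Gregorian leap year rule: divisible by 4, but not by 100, unless also by 400.
2323 is not divisible by 4 -> not a leap year

No


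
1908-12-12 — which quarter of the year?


Month: December (month 12)
Q1: Jan-Mar, Q2: Apr-Jun, Q3: Jul-Sep, Q4: Oct-Dec

Q4


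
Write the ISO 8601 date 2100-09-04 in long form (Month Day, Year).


ISO 2100-09-04 parses as year=2100, month=09, day=04
Month 9 -> September

September 4, 2100


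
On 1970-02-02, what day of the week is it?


Date: February 2, 1970
Anchor: Jan 1, 1970. With p = 1970 - 1 = 1969: (p + p//4 - p//100 + p//400) mod 7 = (1969 + 492 - 19 + 4) mod 7 = 2446 mod 7 = 3 -> Thursday (Mon=0 ... Sun=6)
Days before February (Jan): 31; offset = 31 + 2 - 1 = 32
Weekday index = (3 + 32) mod 7 = 0

Day of the week: Monday


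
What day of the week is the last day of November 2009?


November 2009 has 30 days
Anchor: Jan 1, 2009. With p = 2009 - 1 = 2008: (p + p//4 - p//100 + p//400) mod 7 = (2008 + 502 - 20 + 5) mod 7 = 2495 mod 7 = 3 -> Thursday (Mon=0 ... Sun=6)
Days before November (Jan-Oct): 304; November 1 index = (3 + 304) mod 7 = 6 -> Sunday
Last day offset: 30 - 1 = 29 days
Weekday index = (6 + 29) mod 7 = 0

Monday, November 30


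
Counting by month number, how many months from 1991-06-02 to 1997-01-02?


From June 1991 to January 1997
6 years * 12 = 72 months, minus 5 months = 67

67 months


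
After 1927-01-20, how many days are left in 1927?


Day of year: 20 of 365
Remaining = 365 - 20

345 days


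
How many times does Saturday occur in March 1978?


March 1978 has 31 days
Anchor: Jan 1, 1978. With p = 1978 - 1 = 1977: (p + p//4 - p//100 + p//400) mod 7 = (1977 + 494 - 19 + 4) mod 7 = 2456 mod 7 = 6 -> Sunday (Mon=0 ... Sun=6)
Days before March (Jan-Feb): 59; March 1 index = (6 + 59) mod 7 = 2 -> Wednesday
First Saturday is March 4
Saturdays: 4, 11, 18, 25

4 Saturdays


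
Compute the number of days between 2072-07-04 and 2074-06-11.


From 2072-07-04 to 2074-06-11
2072-07-04: days before July = 31 + 29 + 31 + 30 + 31 + 30 = 182 (2072 is a leap year); day of year = 182 + 4 = 186
2074-06-11: days before June = 31 + 28 + 31 + 30 + 31 = 151 (2074 is not a leap year); day of year = 151 + 11 = 162
Rest of 2072: 366 - 186 = 180
Full years 2073 (365): 365
Total = 180 + 365 + 162 = 707

707 days


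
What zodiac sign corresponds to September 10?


Date: September 10
Conventional tropical zodiac dates: Virgo from August 23 onward; Libra starts September 23
September 10 falls within the Virgo range

Virgo


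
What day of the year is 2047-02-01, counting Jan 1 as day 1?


Date: February 1, 2047
Days in months 1 through 1: 31
Plus 1 days in February

Day of year: 32


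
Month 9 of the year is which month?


Month 9 of 12

September


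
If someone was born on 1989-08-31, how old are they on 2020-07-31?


Birth: 1989-08-31
Reference: 2020-07-31
Year difference: 2020 - 1989 = 31
Birthday not yet reached in 2020, subtract 1

30 years old


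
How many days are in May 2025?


May 2025

31 days


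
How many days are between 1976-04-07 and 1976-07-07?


From 1976-04-07 to 1976-07-07
1976-04-07: days before April = 31 + 29 + 31 = 91 (1976 is a leap year); day of year = 91 + 7 = 98
1976-07-07: days before July = 31 + 29 + 31 + 30 + 31 + 30 = 182 (1976 is a leap year); day of year = 182 + 7 = 189
Same year: 189 - 98 = 91

91 days


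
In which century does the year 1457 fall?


Century = (year - 1) // 100 + 1
= (1457 - 1) // 100 + 1
= 1456 // 100 + 1
= 14 + 1

15th century


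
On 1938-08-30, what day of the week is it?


Date: August 30, 1938
Anchor: Jan 1, 1938. With p = 1938 - 1 = 1937: (p + p//4 - p//100 + p//400) mod 7 = (1937 + 484 - 19 + 4) mod 7 = 2406 mod 7 = 5 -> Saturday (Mon=0 ... Sun=6)
Days before August (Jan-Jul): 212; offset = 212 + 30 - 1 = 241
Weekday index = (5 + 241) mod 7 = 1

Day of the week: Tuesday


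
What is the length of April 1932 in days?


April 1932

30 days


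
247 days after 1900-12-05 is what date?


Start: 1900-12-05, add 247 days
December 1900 has 31 days: 31 - 5 = 26 days to December 31 -> 221 left
January 1901 has 31 days -> 190 left
February 1901 has 28 days -> 162 left
March 1901 has 31 days -> 131 left
April 1901 has 30 days -> 101 left
May 1901 has 31 days -> 70 left
June 1901 has 30 days -> 40 left
July 1901 has 31 days -> 9 left
August 1901: 9 <= 31 -> lands on August 9

Result: 1901-08-09


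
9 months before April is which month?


April is month 4
4 - 9 = -5; wrap: -5 + 12 = 7

July


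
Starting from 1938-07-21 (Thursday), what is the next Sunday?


Current: Thursday
Target: Sunday
Days ahead: 3

Next Sunday: 1938-07-24


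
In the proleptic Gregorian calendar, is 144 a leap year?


Gregorian leap year rule: divisible by 4, but not by 100, unless also by 400.
144 is divisible by 4 but not 100 -> leap year

Yes


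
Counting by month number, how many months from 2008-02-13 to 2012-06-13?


From February 2008 to June 2012
4 years * 12 = 48 months, plus 4 months = 52

52 months


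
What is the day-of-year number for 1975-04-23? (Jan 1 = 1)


Date: April 23, 1975
Days in months 1 through 3: 90
Plus 23 days in April

Day of year: 113


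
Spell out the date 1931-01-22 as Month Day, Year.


ISO 1931-01-22 parses as year=1931, month=01, day=22
Month 1 -> January

January 22, 1931


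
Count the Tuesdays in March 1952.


March 1952 has 31 days
Anchor: Jan 1, 1952. With p = 1952 - 1 = 1951: (p + p//4 - p//100 + p//400) mod 7 = (1951 + 487 - 19 + 4) mod 7 = 2423 mod 7 = 1 -> Tuesday (Mon=0 ... Sun=6)
Days before March (Jan-Feb): 60; March 1 index = (1 + 60) mod 7 = 5 -> Saturday
First Tuesday is March 4
Tuesdays: 4, 11, 18, 25

4 Tuesdays


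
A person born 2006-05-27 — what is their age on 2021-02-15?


Birth: 2006-05-27
Reference: 2021-02-15
Year difference: 2021 - 2006 = 15
Birthday not yet reached in 2021, subtract 1

14 years old


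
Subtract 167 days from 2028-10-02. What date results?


Start: 2028-10-02, subtract 167 days
Back 2 days from October 2 reaches September 30, 2028 -> 165 left
September 2028 has 30 days -> back to August 31, 2028 -> 135 left
August 2028 has 31 days -> back to July 31, 2028 -> 104 left
July 2028 has 31 days -> back to June 30, 2028 -> 73 left
June 2028 has 30 days -> back to May 31, 2028 -> 43 left
May 2028 has 31 days -> back to April 30, 2028 -> 12 left
April 2028: 30 - 12 = 18 -> lands on April 18

Result: 2028-04-18


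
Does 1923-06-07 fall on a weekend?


Anchor: Jan 1, 1923. With p = 1923 - 1 = 1922: (p + p//4 - p//100 + p//400) mod 7 = (1922 + 480 - 19 + 4) mod 7 = 2387 mod 7 = 0 -> Monday (Mon=0 ... Sun=6)
Day of year: 158; offset = 157
Weekday index = (0 + 157) mod 7 = 3 -> Thursday
Weekend days: Saturday, Sunday

No


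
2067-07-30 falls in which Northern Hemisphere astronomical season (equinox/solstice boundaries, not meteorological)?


Date: July 30
Astronomical Summer (approx.; exact equinox/solstice day varies by year): June 21 to September 21
July 30 falls within the Summer window

Summer


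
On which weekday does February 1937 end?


February 1937 has 28 days
Anchor: Jan 1, 1937. With p = 1937 - 1 = 1936: (p + p//4 - p//100 + p//400) mod 7 = (1936 + 484 - 19 + 4) mod 7 = 2405 mod 7 = 4 -> Friday (Mon=0 ... Sun=6)
Days before February (Jan): 31; February 1 index = (4 + 31) mod 7 = 0 -> Monday
Last day offset: 28 - 1 = 27 days
Weekday index = (0 + 27) mod 7 = 6

Sunday, February 28


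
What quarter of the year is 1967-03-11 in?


Month: March (month 3)
Q1: Jan-Mar, Q2: Apr-Jun, Q3: Jul-Sep, Q4: Oct-Dec

Q1


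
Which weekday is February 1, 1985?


Target: February 1, 1985
Anchor: Jan 1, 1985. With p = 1985 - 1 = 1984: (p + p//4 - p//100 + p//400) mod 7 = (1984 + 496 - 19 + 4) mod 7 = 2465 mod 7 = 1 -> Tuesday (Mon=0 ... Sun=6)
Days before February (Jan): 31 days
Weekday index = (1 + 31) mod 7 = 4

Friday


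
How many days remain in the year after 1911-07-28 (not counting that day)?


Day of year: 209 of 365
Remaining = 365 - 209

156 days


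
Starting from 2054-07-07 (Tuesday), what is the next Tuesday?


Current: Tuesday
Target: Tuesday
Days ahead: 7

Next Tuesday: 2054-07-14


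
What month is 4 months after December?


December is month 12
12 + 4 = 16; wrap: 16 - 12 = 4

April


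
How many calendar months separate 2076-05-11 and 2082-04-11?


From May 2076 to April 2082
6 years * 12 = 72 months, minus 1 month = 71

71 months


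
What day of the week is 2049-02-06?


Date: February 6, 2049
Anchor: Jan 1, 2049. With p = 2049 - 1 = 2048: (p + p//4 - p//100 + p//400) mod 7 = (2048 + 512 - 20 + 5) mod 7 = 2545 mod 7 = 4 -> Friday (Mon=0 ... Sun=6)
Days before February (Jan): 31; offset = 31 + 6 - 1 = 36
Weekday index = (4 + 36) mod 7 = 5

Day of the week: Saturday


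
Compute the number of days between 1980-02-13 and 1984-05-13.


From 1980-02-13 to 1984-05-13
1980-02-13: days before February = 31; day of year = 31 + 13 = 44
1984-05-13: days before May = 31 + 29 + 31 + 30 = 121 (1984 is a leap year); day of year = 121 + 13 = 134
Rest of 1980: 366 - 44 = 322
Full years 1981 (365), 1982 (365), 1983 (365): 1095
Total = 322 + 1095 + 134 = 1551

1551 days


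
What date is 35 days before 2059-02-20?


Start: 2059-02-20, subtract 35 days
Back 20 days from February 20 reaches January 31, 2059 -> 15 left
January 2059: 31 - 15 = 16 -> lands on January 16

Result: 2059-01-16


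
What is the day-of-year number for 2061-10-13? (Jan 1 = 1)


Date: October 13, 2061
Days in months 1 through 9: 273
Plus 13 days in October

Day of year: 286


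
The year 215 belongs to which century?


Century = (year - 1) // 100 + 1
= (215 - 1) // 100 + 1
= 214 // 100 + 1
= 2 + 1

3rd century


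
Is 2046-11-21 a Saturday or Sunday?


Anchor: Jan 1, 2046. With p = 2046 - 1 = 2045: (p + p//4 - p//100 + p//400) mod 7 = (2045 + 511 - 20 + 5) mod 7 = 2541 mod 7 = 0 -> Monday (Mon=0 ... Sun=6)
Day of year: 325; offset = 324
Weekday index = (0 + 324) mod 7 = 2 -> Wednesday
Weekend days: Saturday, Sunday

No


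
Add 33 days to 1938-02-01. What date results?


Start: 1938-02-01, add 33 days
February 1938 has 28 days: 28 - 1 = 27 days to February 28 -> 6 left
March 1938: 6 <= 31 -> lands on March 6

Result: 1938-03-06


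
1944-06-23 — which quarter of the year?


Month: June (month 6)
Q1: Jan-Mar, Q2: Apr-Jun, Q3: Jul-Sep, Q4: Oct-Dec

Q2


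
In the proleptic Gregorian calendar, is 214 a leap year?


Gregorian leap year rule: divisible by 4, but not by 100, unless also by 400.
214 is not divisible by 4 -> not a leap year

No


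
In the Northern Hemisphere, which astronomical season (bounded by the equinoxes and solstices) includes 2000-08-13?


Date: August 13
Astronomical Summer (approx.; exact equinox/solstice day varies by year): June 21 to September 21
August 13 falls within the Summer window

Summer


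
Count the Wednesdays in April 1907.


April 1907 has 30 days
Anchor: Jan 1, 1907. With p = 1907 - 1 = 1906: (p + p//4 - p//100 + p//400) mod 7 = (1906 + 476 - 19 + 4) mod 7 = 2367 mod 7 = 1 -> Tuesday (Mon=0 ... Sun=6)
Days before April (Jan-Mar): 90; April 1 index = (1 + 90) mod 7 = 0 -> Monday
First Wednesday is April 3
Wednesdays: 3, 10, 17, 24

4 Wednesdays


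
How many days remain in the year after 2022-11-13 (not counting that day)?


Day of year: 317 of 365
Remaining = 365 - 317

48 days


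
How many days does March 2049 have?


March 2049

31 days


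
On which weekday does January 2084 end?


January 2084 has 31 days
Anchor: Jan 1, 2084. With p = 2084 - 1 = 2083: (p + p//4 - p//100 + p//400) mod 7 = (2083 + 520 - 20 + 5) mod 7 = 2588 mod 7 = 5 -> Saturday (Mon=0 ... Sun=6)
January 1 is the anchor itself -> Saturday
Last day offset: 31 - 1 = 30 days
Weekday index = (5 + 30) mod 7 = 0

Monday, January 31


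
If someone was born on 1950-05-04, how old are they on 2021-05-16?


Birth: 1950-05-04
Reference: 2021-05-16
Year difference: 2021 - 1950 = 71

71 years old


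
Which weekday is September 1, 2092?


Target: September 1, 2092
Anchor: Jan 1, 2092. With p = 2092 - 1 = 2091: (p + p//4 - p//100 + p//400) mod 7 = (2091 + 522 - 20 + 5) mod 7 = 2598 mod 7 = 1 -> Tuesday (Mon=0 ... Sun=6)
Days before September (Jan-Aug): 244 days
Weekday index = (1 + 244) mod 7 = 0

Monday


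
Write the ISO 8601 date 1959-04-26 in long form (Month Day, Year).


ISO 1959-04-26 parses as year=1959, month=04, day=26
Month 4 -> April

April 26, 1959


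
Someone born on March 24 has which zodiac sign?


Date: March 24
Conventional tropical zodiac dates: Aries from March 21 onward; Taurus starts April 20
March 24 falls within the Aries range

Aries


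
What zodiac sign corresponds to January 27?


Date: January 27
Conventional tropical zodiac dates: Aquarius from January 20 onward; Pisces starts February 19
January 27 falls within the Aquarius range

Aquarius


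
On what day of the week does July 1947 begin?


Target: July 1, 1947
Anchor: Jan 1, 1947. With p = 1947 - 1 = 1946: (p + p//4 - p//100 + p//400) mod 7 = (1946 + 486 - 19 + 4) mod 7 = 2417 mod 7 = 2 -> Wednesday (Mon=0 ... Sun=6)
Days before July (Jan-Jun): 181 days
Weekday index = (2 + 181) mod 7 = 1

Tuesday


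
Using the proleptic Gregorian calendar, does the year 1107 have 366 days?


Gregorian leap year rule: divisible by 4, but not by 100, unless also by 400.
1107 is not divisible by 4 -> not a leap year

No


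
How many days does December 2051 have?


December 2051

31 days


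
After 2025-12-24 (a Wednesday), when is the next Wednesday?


Current: Wednesday
Target: Wednesday
Days ahead: 7

Next Wednesday: 2025-12-31


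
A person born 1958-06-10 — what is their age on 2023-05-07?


Birth: 1958-06-10
Reference: 2023-05-07
Year difference: 2023 - 1958 = 65
Birthday not yet reached in 2023, subtract 1

64 years old


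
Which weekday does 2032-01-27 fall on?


Date: January 27, 2032
Anchor: Jan 1, 2032. With p = 2032 - 1 = 2031: (p + p//4 - p//100 + p//400) mod 7 = (2031 + 507 - 20 + 5) mod 7 = 2523 mod 7 = 3 -> Thursday (Mon=0 ... Sun=6)
Days into year = 27 - 1 = 26
Weekday index = (3 + 26) mod 7 = 1

Day of the week: Tuesday


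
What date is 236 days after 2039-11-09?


Start: 2039-11-09, add 236 days
November 2039 has 30 days: 30 - 9 = 21 days to November 30 -> 215 left
December 2039 has 31 days -> 184 left
January 2040 has 31 days -> 153 left
February 2040 has 29 days -> 124 left
March 2040 has 31 days -> 93 left
April 2040 has 30 days -> 63 left
May 2040 has 31 days -> 32 left
June 2040 has 30 days -> 2 left
July 2040: 2 <= 31 -> lands on July 2

Result: 2040-07-02


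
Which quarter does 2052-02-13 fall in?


Month: February (month 2)
Q1: Jan-Mar, Q2: Apr-Jun, Q3: Jul-Sep, Q4: Oct-Dec

Q1


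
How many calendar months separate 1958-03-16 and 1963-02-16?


From March 1958 to February 1963
5 years * 12 = 60 months, minus 1 month = 59

59 months


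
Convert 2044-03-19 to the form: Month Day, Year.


ISO 2044-03-19 parses as year=2044, month=03, day=19
Month 3 -> March

March 19, 2044


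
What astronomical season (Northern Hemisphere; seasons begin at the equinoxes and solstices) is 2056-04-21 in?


Date: April 21
Astronomical Spring (approx.; exact equinox/solstice day varies by year): March 20 to June 20
April 21 falls within the Spring window

Spring


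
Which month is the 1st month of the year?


Month 1 of 12

January


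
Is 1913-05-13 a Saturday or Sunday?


Anchor: Jan 1, 1913. With p = 1913 - 1 = 1912: (p + p//4 - p//100 + p//400) mod 7 = (1912 + 478 - 19 + 4) mod 7 = 2375 mod 7 = 2 -> Wednesday (Mon=0 ... Sun=6)
Day of year: 133; offset = 132
Weekday index = (2 + 132) mod 7 = 1 -> Tuesday
Weekend days: Saturday, Sunday

No


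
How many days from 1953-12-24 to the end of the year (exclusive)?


Day of year: 358 of 365
Remaining = 365 - 358

7 days


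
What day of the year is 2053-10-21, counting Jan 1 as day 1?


Date: October 21, 2053
Days in months 1 through 9: 273
Plus 21 days in October

Day of year: 294


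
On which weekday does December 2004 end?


December 2004 has 31 days
Anchor: Jan 1, 2004. With p = 2004 - 1 = 2003: (p + p//4 - p//100 + p//400) mod 7 = (2003 + 500 - 20 + 5) mod 7 = 2488 mod 7 = 3 -> Thursday (Mon=0 ... Sun=6)
Days before December (Jan-Nov): 335; December 1 index = (3 + 335) mod 7 = 2 -> Wednesday
Last day offset: 31 - 1 = 30 days
Weekday index = (2 + 30) mod 7 = 4

Friday, December 31


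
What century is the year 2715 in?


Century = (year - 1) // 100 + 1
= (2715 - 1) // 100 + 1
= 2714 // 100 + 1
= 27 + 1

28th century


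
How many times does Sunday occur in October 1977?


October 1977 has 31 days
Anchor: Jan 1, 1977. With p = 1977 - 1 = 1976: (p + p//4 - p//100 + p//400) mod 7 = (1976 + 494 - 19 + 4) mod 7 = 2455 mod 7 = 5 -> Saturday (Mon=0 ... Sun=6)
Days before October (Jan-Sep): 273; October 1 index = (5 + 273) mod 7 = 5 -> Saturday
First Sunday is October 2
Sundays: 2, 9, 16, 23, 30

5 Sundays


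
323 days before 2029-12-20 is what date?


Start: 2029-12-20, subtract 323 days
Back 20 days from December 20 reaches November 30, 2029 -> 303 left
November 2029 has 30 days -> back to October 31, 2029 -> 273 left
October 2029 has 31 days -> back to September 30, 2029 -> 242 left
September 2029 has 30 days -> back to August 31, 2029 -> 212 left
August 2029 has 31 days -> back to July 31, 2029 -> 181 left
July 2029 has 31 days -> back to June 30, 2029 -> 150 left
June 2029 has 30 days -> back to May 31, 2029 -> 120 left
May 2029 has 31 days -> back to April 30, 2029 -> 89 left
April 2029 has 30 days -> back to March 31, 2029 -> 59 left
March 2029 has 31 days -> back to February 28, 2029 -> 28 left
February 2029 has 28 days -> back to January 31, 2029 -> 0 left
January 2029: 31 - 0 = 31 -> lands on January 31

Result: 2029-01-31


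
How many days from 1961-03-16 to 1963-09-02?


From 1961-03-16 to 1963-09-02
1961-03-16: days before March = 31 + 28 = 59 (1961 is not a leap year); day of year = 59 + 16 = 75
1963-09-02: days before September = 31 + 28 + 31 + 30 + 31 + 30 + 31 + 31 = 243 (1963 is not a leap year); day of year = 243 + 2 = 245
Rest of 1961: 365 - 75 = 290
Full years 1962 (365): 365
Total = 290 + 365 + 245 = 900

900 days


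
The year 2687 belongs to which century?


Century = (year - 1) // 100 + 1
= (2687 - 1) // 100 + 1
= 2686 // 100 + 1
= 26 + 1

27th century


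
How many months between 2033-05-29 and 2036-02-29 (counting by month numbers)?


From May 2033 to February 2036
3 years * 12 = 36 months, minus 3 months = 33

33 months


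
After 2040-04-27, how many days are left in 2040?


Day of year: 118 of 366
Remaining = 366 - 118

248 days


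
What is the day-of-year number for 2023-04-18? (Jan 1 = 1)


Date: April 18, 2023
Days in months 1 through 3: 90
Plus 18 days in April

Day of year: 108


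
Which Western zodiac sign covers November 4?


Date: November 4
Conventional tropical zodiac dates: Scorpio from October 23 onward; Sagittarius starts November 22
November 4 falls within the Scorpio range

Scorpio


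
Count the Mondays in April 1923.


April 1923 has 30 days
Anchor: Jan 1, 1923. With p = 1923 - 1 = 1922: (p + p//4 - p//100 + p//400) mod 7 = (1922 + 480 - 19 + 4) mod 7 = 2387 mod 7 = 0 -> Monday (Mon=0 ... Sun=6)
Days before April (Jan-Mar): 90; April 1 index = (0 + 90) mod 7 = 6 -> Sunday
First Monday is April 2
Mondays: 2, 9, 16, 23, 30

5 Mondays


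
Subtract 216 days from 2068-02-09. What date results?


Start: 2068-02-09, subtract 216 days
Back 9 days from February 9 reaches January 31, 2068 -> 207 left
January 2068 has 31 days -> back to December 31, 2067 -> 176 left
December 2067 has 31 days -> back to November 30, 2067 -> 145 left
November 2067 has 30 days -> back to October 31, 2067 -> 115 left
October 2067 has 31 days -> back to September 30, 2067 -> 84 left
September 2067 has 30 days -> back to August 31, 2067 -> 54 left
August 2067 has 31 days -> back to July 31, 2067 -> 23 left
July 2067: 31 - 23 = 8 -> lands on July 8

Result: 2067-07-08


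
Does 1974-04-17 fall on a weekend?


Anchor: Jan 1, 1974. With p = 1974 - 1 = 1973: (p + p//4 - p//100 + p//400) mod 7 = (1973 + 493 - 19 + 4) mod 7 = 2451 mod 7 = 1 -> Tuesday (Mon=0 ... Sun=6)
Day of year: 107; offset = 106
Weekday index = (1 + 106) mod 7 = 2 -> Wednesday
Weekend days: Saturday, Sunday

No


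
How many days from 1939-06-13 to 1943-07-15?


From 1939-06-13 to 1943-07-15
1939-06-13: days before June = 31 + 28 + 31 + 30 + 31 = 151 (1939 is not a leap year); day of year = 151 + 13 = 164
1943-07-15: days before July = 31 + 28 + 31 + 30 + 31 + 30 = 181 (1943 is not a leap year); day of year = 181 + 15 = 196
Rest of 1939: 365 - 164 = 201
Full years 1940 (366), 1941 (365), 1942 (365): 1096
Total = 201 + 1096 + 196 = 1493

1493 days


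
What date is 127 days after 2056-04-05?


Start: 2056-04-05, add 127 days
April 2056 has 30 days: 30 - 5 = 25 days to April 30 -> 102 left
May 2056 has 31 days -> 71 left
June 2056 has 30 days -> 41 left
July 2056 has 31 days -> 10 left
August 2056: 10 <= 31 -> lands on August 10

Result: 2056-08-10


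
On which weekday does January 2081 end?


January 2081 has 31 days
Anchor: Jan 1, 2081. With p = 2081 - 1 = 2080: (p + p//4 - p//100 + p//400) mod 7 = (2080 + 520 - 20 + 5) mod 7 = 2585 mod 7 = 2 -> Wednesday (Mon=0 ... Sun=6)
January 1 is the anchor itself -> Wednesday
Last day offset: 31 - 1 = 30 days
Weekday index = (2 + 30) mod 7 = 4

Friday, January 31


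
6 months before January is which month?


January is month 1
1 - 6 = -5; wrap: -5 + 12 = 7

July


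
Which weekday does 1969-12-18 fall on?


Date: December 18, 1969
Anchor: Jan 1, 1969. With p = 1969 - 1 = 1968: (p + p//4 - p//100 + p//400) mod 7 = (1968 + 492 - 19 + 4) mod 7 = 2445 mod 7 = 2 -> Wednesday (Mon=0 ... Sun=6)
Days before December (Jan-Nov): 334; offset = 334 + 18 - 1 = 351
Weekday index = (2 + 351) mod 7 = 3

Day of the week: Thursday


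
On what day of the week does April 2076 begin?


Target: April 1, 2076
Anchor: Jan 1, 2076. With p = 2076 - 1 = 2075: (p + p//4 - p//100 + p//400) mod 7 = (2075 + 518 - 20 + 5) mod 7 = 2578 mod 7 = 2 -> Wednesday (Mon=0 ... Sun=6)
Days before April (Jan-Mar): 91 days
Weekday index = (2 + 91) mod 7 = 2

Wednesday


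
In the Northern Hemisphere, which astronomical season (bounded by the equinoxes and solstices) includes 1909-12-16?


Date: December 16
Astronomical Autumn (approx.; exact equinox/solstice day varies by year): September 22 to December 20
December 16 falls within the Autumn window

Autumn


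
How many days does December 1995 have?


December 1995

31 days


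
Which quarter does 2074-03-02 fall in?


Month: March (month 3)
Q1: Jan-Mar, Q2: Apr-Jun, Q3: Jul-Sep, Q4: Oct-Dec

Q1


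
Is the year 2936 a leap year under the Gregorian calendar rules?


Gregorian leap year rule: divisible by 4, but not by 100, unless also by 400.
2936 is divisible by 4 but not 100 -> leap year

Yes


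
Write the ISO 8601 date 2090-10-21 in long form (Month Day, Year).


ISO 2090-10-21 parses as year=2090, month=10, day=21
Month 10 -> October

October 21, 2090


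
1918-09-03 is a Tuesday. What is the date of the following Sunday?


Current: Tuesday
Target: Sunday
Days ahead: 5

Next Sunday: 1918-09-08


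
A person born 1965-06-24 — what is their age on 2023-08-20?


Birth: 1965-06-24
Reference: 2023-08-20
Year difference: 2023 - 1965 = 58

58 years old


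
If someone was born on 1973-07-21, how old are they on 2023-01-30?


Birth: 1973-07-21
Reference: 2023-01-30
Year difference: 2023 - 1973 = 50
Birthday not yet reached in 2023, subtract 1

49 years old


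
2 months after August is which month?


August is month 8
8 + 2 = 10

October


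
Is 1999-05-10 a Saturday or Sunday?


Anchor: Jan 1, 1999. With p = 1999 - 1 = 1998: (p + p//4 - p//100 + p//400) mod 7 = (1998 + 499 - 19 + 4) mod 7 = 2482 mod 7 = 4 -> Friday (Mon=0 ... Sun=6)
Day of year: 130; offset = 129
Weekday index = (4 + 129) mod 7 = 0 -> Monday
Weekend days: Saturday, Sunday

No


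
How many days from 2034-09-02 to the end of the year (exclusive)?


Day of year: 245 of 365
Remaining = 365 - 245

120 days


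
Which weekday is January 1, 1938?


Target: January 1, 1938
Anchor: Jan 1, 1938. With p = 1938 - 1 = 1937: (p + p//4 - p//100 + p//400) mod 7 = (1937 + 484 - 19 + 4) mod 7 = 2406 mod 7 = 5 -> Saturday (Mon=0 ... Sun=6)
Offset from anchor: 0 days
Weekday index = (5 + 0) mod 7 = 5

Saturday


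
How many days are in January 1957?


January 1957

31 days


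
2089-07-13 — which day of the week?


Date: July 13, 2089
Anchor: Jan 1, 2089. With p = 2089 - 1 = 2088: (p + p//4 - p//100 + p//400) mod 7 = (2088 + 522 - 20 + 5) mod 7 = 2595 mod 7 = 5 -> Saturday (Mon=0 ... Sun=6)
Days before July (Jan-Jun): 181; offset = 181 + 13 - 1 = 193
Weekday index = (5 + 193) mod 7 = 2

Day of the week: Wednesday


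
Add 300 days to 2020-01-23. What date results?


Start: 2020-01-23, add 300 days
January 2020 has 31 days: 31 - 23 = 8 days to January 31 -> 292 left
February 2020 has 29 days -> 263 left
March 2020 has 31 days -> 232 left
April 2020 has 30 days -> 202 left
May 2020 has 31 days -> 171 left
June 2020 has 30 days -> 141 left
July 2020 has 31 days -> 110 left
August 2020 has 31 days -> 79 left
September 2020 has 30 days -> 49 left
October 2020 has 31 days -> 18 left
November 2020: 18 <= 30 -> lands on November 18

Result: 2020-11-18


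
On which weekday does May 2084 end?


May 2084 has 31 days
Anchor: Jan 1, 2084. With p = 2084 - 1 = 2083: (p + p//4 - p//100 + p//400) mod 7 = (2083 + 520 - 20 + 5) mod 7 = 2588 mod 7 = 5 -> Saturday (Mon=0 ... Sun=6)
Days before May (Jan-Apr): 121; May 1 index = (5 + 121) mod 7 = 0 -> Monday
Last day offset: 31 - 1 = 30 days
Weekday index = (0 + 30) mod 7 = 2

Wednesday, May 31


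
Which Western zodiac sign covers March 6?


Date: March 6
Conventional tropical zodiac dates: Pisces from February 19 onward; Aries starts March 21
March 6 falls within the Pisces range

Pisces


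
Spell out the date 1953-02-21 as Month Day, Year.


ISO 1953-02-21 parses as year=1953, month=02, day=21
Month 2 -> February

February 21, 1953


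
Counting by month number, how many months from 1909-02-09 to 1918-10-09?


From February 1909 to October 1918
9 years * 12 = 108 months, plus 8 months = 116

116 months


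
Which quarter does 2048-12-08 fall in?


Month: December (month 12)
Q1: Jan-Mar, Q2: Apr-Jun, Q3: Jul-Sep, Q4: Oct-Dec

Q4


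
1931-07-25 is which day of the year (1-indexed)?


Date: July 25, 1931
Days in months 1 through 6: 181
Plus 25 days in July

Day of year: 206


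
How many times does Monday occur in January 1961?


January 1961 has 31 days
Anchor: Jan 1, 1961. With p = 1961 - 1 = 1960: (p + p//4 - p//100 + p//400) mod 7 = (1960 + 490 - 19 + 4) mod 7 = 2435 mod 7 = 6 -> Sunday (Mon=0 ... Sun=6)
January 1 is the anchor itself -> Sunday
First Monday is January 2
Mondays: 2, 9, 16, 23, 30

5 Mondays


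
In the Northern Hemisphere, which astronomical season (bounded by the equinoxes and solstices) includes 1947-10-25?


Date: October 25
Astronomical Autumn (approx.; exact equinox/solstice day varies by year): September 22 to December 20
October 25 falls within the Autumn window

Autumn


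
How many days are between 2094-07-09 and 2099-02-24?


From 2094-07-09 to 2099-02-24
2094-07-09: days before July = 31 + 28 + 31 + 30 + 31 + 30 = 181 (2094 is not a leap year); day of year = 181 + 9 = 190
2099-02-24: days before February = 31; day of year = 31 + 24 = 55
Rest of 2094: 365 - 190 = 175
Full years 2095 (365), 2096 (366), 2097 (365), 2098 (365): 1461
Total = 175 + 1461 + 55 = 1691

1691 days


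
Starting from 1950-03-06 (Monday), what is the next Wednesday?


Current: Monday
Target: Wednesday
Days ahead: 2

Next Wednesday: 1950-03-08


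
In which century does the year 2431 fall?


Century = (year - 1) // 100 + 1
= (2431 - 1) // 100 + 1
= 2430 // 100 + 1
= 24 + 1

25th century


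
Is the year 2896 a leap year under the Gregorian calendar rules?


Gregorian leap year rule: divisible by 4, but not by 100, unless also by 400.
2896 is divisible by 4 but not 100 -> leap year

Yes


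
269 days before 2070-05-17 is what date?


Start: 2070-05-17, subtract 269 days
Back 17 days from May 17 reaches April 30, 2070 -> 252 left
April 2070 has 30 days -> back to March 31, 2070 -> 222 left
March 2070 has 31 days -> back to February 28, 2070 -> 191 left
February 2070 has 28 days -> back to January 31, 2070 -> 163 left
January 2070 has 31 days -> back to December 31, 2069 -> 132 left
December 2069 has 31 days -> back to November 30, 2069 -> 101 left
November 2069 has 30 days -> back to October 31, 2069 -> 71 left
October 2069 has 31 days -> back to September 30, 2069 -> 40 left
September 2069 has 30 days -> back to August 31, 2069 -> 10 left
August 2069: 31 - 10 = 21 -> lands on August 21

Result: 2069-08-21


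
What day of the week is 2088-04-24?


Date: April 24, 2088
Anchor: Jan 1, 2088. With p = 2088 - 1 = 2087: (p + p//4 - p//100 + p//400) mod 7 = (2087 + 521 - 20 + 5) mod 7 = 2593 mod 7 = 3 -> Thursday (Mon=0 ... Sun=6)
Days before April (Jan-Mar): 91; offset = 91 + 24 - 1 = 114
Weekday index = (3 + 114) mod 7 = 5

Day of the week: Saturday


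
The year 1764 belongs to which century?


Century = (year - 1) // 100 + 1
= (1764 - 1) // 100 + 1
= 1763 // 100 + 1
= 17 + 1

18th century


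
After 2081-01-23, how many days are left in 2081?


Day of year: 23 of 365
Remaining = 365 - 23

342 days


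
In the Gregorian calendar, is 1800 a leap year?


Gregorian leap year rule: divisible by 4, but not by 100, unless also by 400.
1800 is divisible by 100 but not 400 -> not a leap year

No


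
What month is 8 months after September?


September is month 9
9 + 8 = 17; wrap: 17 - 12 = 5

May


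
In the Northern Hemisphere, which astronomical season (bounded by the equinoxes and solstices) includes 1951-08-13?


Date: August 13
Astronomical Summer (approx.; exact equinox/solstice day varies by year): June 21 to September 21
August 13 falls within the Summer window

Summer


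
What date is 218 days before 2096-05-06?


Start: 2096-05-06, subtract 218 days
Back 6 days from May 6 reaches April 30, 2096 -> 212 left
April 2096 has 30 days -> back to March 31, 2096 -> 182 left
March 2096 has 31 days -> back to February 29, 2096 -> 151 left
February 2096 has 29 days -> back to January 31, 2096 -> 122 left
January 2096 has 31 days -> back to December 31, 2095 -> 91 left
December 2095 has 31 days -> back to November 30, 2095 -> 60 left
November 2095 has 30 days -> back to October 31, 2095 -> 30 left
October 2095: 31 - 30 = 1 -> lands on October 1

Result: 2095-10-01


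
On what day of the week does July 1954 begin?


Target: July 1, 1954
Anchor: Jan 1, 1954. With p = 1954 - 1 = 1953: (p + p//4 - p//100 + p//400) mod 7 = (1953 + 488 - 19 + 4) mod 7 = 2426 mod 7 = 4 -> Friday (Mon=0 ... Sun=6)
Days before July (Jan-Jun): 181 days
Weekday index = (4 + 181) mod 7 = 3

Thursday


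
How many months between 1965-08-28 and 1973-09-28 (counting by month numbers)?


From August 1965 to September 1973
8 years * 12 = 96 months, plus 1 month = 97

97 months


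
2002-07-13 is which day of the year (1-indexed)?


Date: July 13, 2002
Days in months 1 through 6: 181
Plus 13 days in July

Day of year: 194


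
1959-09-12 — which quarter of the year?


Month: September (month 9)
Q1: Jan-Mar, Q2: Apr-Jun, Q3: Jul-Sep, Q4: Oct-Dec

Q3


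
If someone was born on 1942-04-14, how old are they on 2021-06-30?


Birth: 1942-04-14
Reference: 2021-06-30
Year difference: 2021 - 1942 = 79

79 years old


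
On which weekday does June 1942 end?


June 1942 has 30 days
Anchor: Jan 1, 1942. With p = 1942 - 1 = 1941: (p + p//4 - p//100 + p//400) mod 7 = (1941 + 485 - 19 + 4) mod 7 = 2411 mod 7 = 3 -> Thursday (Mon=0 ... Sun=6)
Days before June (Jan-May): 151; June 1 index = (3 + 151) mod 7 = 0 -> Monday
Last day offset: 30 - 1 = 29 days
Weekday index = (0 + 29) mod 7 = 1

Tuesday, June 30


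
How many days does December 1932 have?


December 1932

31 days


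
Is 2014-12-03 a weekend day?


Anchor: Jan 1, 2014. With p = 2014 - 1 = 2013: (p + p//4 - p//100 + p//400) mod 7 = (2013 + 503 - 20 + 5) mod 7 = 2501 mod 7 = 2 -> Wednesday (Mon=0 ... Sun=6)
Day of year: 337; offset = 336
Weekday index = (2 + 336) mod 7 = 2 -> Wednesday
Weekend days: Saturday, Sunday

No


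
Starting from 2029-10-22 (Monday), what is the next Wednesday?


Current: Monday
Target: Wednesday
Days ahead: 2

Next Wednesday: 2029-10-24


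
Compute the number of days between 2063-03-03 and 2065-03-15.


From 2063-03-03 to 2065-03-15
2063-03-03: days before March = 31 + 28 = 59 (2063 is not a leap year); day of year = 59 + 3 = 62
2065-03-15: days before March = 31 + 28 = 59 (2065 is not a leap year); day of year = 59 + 15 = 74
Rest of 2063: 365 - 62 = 303
Full years 2064 (366): 366
Total = 303 + 366 + 74 = 743

743 days


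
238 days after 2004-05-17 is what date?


Start: 2004-05-17, add 238 days
May 2004 has 31 days: 31 - 17 = 14 days to May 31 -> 224 left
June 2004 has 30 days -> 194 left
July 2004 has 31 days -> 163 left
August 2004 has 31 days -> 132 left
September 2004 has 30 days -> 102 left
October 2004 has 31 days -> 71 left
November 2004 has 30 days -> 41 left
December 2004 has 31 days -> 10 left
January 2005: 10 <= 31 -> lands on January 10

Result: 2005-01-10


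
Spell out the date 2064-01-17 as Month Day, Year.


ISO 2064-01-17 parses as year=2064, month=01, day=17
Month 1 -> January

January 17, 2064
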